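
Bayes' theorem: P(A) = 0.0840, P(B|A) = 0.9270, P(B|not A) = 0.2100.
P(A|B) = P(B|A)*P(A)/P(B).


P(B) = P(B|A)*P(A) + P(B|A')*P(A')
= 0.9270*0.0840 + 0.2100*0.9160
= 0.077868 + 0.192360 = 0.270228
P(A|B) = 0.077868/0.270228 = 0.2882

P(A|B) = 0.2882


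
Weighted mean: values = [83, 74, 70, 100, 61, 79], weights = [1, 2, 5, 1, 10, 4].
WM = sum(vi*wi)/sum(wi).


Numerator = 83*1 + 74*2 + 70*5 + 100*1 + 61*10 + 79*4 = 1607
Denominator = 1 + 2 + 5 + 1 + 10 + 4 = 23
WM = 1607/23 = 69.8696

WM = 69.8696


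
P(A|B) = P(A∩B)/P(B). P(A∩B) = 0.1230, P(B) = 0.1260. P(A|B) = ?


P(A|B) = 0.1230/0.1260 = 0.9762

P(A|B) = 0.9762


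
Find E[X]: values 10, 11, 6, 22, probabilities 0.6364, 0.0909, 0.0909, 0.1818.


E[X] = 10*0.6364 + 11*0.0909 + 6*0.0909 + 22*0.1818
= 6.3640 + 0.9999 + 0.5454 + 3.9996
= 11.9089

E[X] = 11.9089


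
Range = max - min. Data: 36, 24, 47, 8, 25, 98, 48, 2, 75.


Max = 98, Min = 2
Range = 98 - 2 = 96

Range = 96


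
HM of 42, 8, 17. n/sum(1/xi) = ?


Sum of reciprocals = 1/42 + 1/8 + 1/17 = 0.207633
HM = 3/0.207633 = 14.4486

HM = 14.4486


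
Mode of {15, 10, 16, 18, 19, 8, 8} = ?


Frequencies: 8:2, 10:1, 15:1, 16:1, 18:1, 19:1
Max frequency = 2
Mode = 8

Mode = 8


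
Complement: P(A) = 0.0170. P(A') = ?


P(not A) = 1 - 0.0170 = 0.9830

P(not A) = 0.9830


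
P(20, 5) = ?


P(20,5) = 20!/15!
= 2432902008176640000/1307674368000
= 1860480

P(20,5) = 1860480


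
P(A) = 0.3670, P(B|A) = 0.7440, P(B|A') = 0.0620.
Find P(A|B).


P(B) = P(B|A)*P(A) + P(B|A')*P(A')
= 0.7440*0.3670 + 0.0620*0.6330
= 0.273048 + 0.039246 = 0.312294
P(A|B) = 0.273048/0.312294 = 0.8743

P(A|B) = 0.8743


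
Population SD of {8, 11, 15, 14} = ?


Mean = 12.0000
Variance = 7.5000
SD = sqrt(7.5000) = 2.7386

SD = 2.7386


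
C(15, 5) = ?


C(15,5) = 15!/(5! × 10!)
= 1307674368000/(120 × 3628800)
= 3003

C(15,5) = 3003


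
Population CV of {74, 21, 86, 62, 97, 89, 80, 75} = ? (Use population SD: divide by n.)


Mean = 73.0000
SD = 22.0227
CV = (22.0227/73.0000)*100 = 30.1681%

CV = 30.1681%


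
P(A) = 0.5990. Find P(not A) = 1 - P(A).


P(not A) = 1 - 0.5990 = 0.4010

P(not A) = 0.4010


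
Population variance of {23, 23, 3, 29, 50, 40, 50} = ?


Mean = 31.1429
Squared deviations: 66.3061, 66.3061, 792.0204, 4.5918, 355.5918, 78.4490, 355.5918
Sum = 1718.8571
Variance = 1718.8571/7 = 245.5510

Variance = 245.5510


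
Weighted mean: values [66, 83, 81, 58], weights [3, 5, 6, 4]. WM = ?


Numerator = 66*3 + 83*5 + 81*6 + 58*4 = 1331
Denominator = 3 + 5 + 6 + 4 = 18
WM = 1331/18 = 73.9444

WM = 73.9444


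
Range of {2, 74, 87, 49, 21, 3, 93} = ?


Max = 93, Min = 2
Range = 93 - 2 = 91

Range = 91


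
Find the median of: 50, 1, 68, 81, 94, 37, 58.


Sorted: 1, 37, 50, 58, 68, 81, 94
n = 7 (odd)
Middle value = 58

Median = 58


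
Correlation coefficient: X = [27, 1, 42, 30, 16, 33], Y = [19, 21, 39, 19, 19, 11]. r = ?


Mean X = 24.8333, Mean Y = 21.3333
SD X = 13.158225, SD Y = 8.517955
Cov = 38.388889
r = 38.388889/(13.158225*8.517955) = 0.3425

r = 0.3425


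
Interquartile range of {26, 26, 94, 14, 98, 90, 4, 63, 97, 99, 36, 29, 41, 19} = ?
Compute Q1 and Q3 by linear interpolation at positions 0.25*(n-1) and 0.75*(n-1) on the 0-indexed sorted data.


Sorted: 4, 14, 19, 26, 26, 29, 36, 41, 63, 90, 94, 97, 98, 99
Q1 (25th %ile) = 26.0000
Q3 (75th %ile) = 93.0000
IQR = 93.0000 - 26.0000 = 67.0000

IQR = 67.0000


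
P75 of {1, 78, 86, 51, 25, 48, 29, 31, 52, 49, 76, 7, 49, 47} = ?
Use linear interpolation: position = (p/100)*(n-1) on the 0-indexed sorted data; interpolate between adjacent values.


Sorted: 1, 7, 25, 29, 31, 47, 48, 49, 49, 51, 52, 76, 78, 86
n = 14
Index = 75/100 * 13 = 9.7500
Lower = data[9] = 51, Upper = data[10] = 52
P75 = 51 + 0.7500*(1) = 51.7500

P75 = 51.7500


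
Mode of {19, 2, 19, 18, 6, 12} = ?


Frequencies: 2:1, 6:1, 12:1, 18:1, 19:2
Max frequency = 2
Mode = 19

Mode = 19


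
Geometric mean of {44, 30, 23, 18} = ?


Product = 44 × 30 × 23 × 18 = 546480
GM = 546480^(1/4) = 27.1890

GM = 27.1890


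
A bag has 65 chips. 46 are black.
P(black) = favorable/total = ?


P = 46/65 = 0.7077

P = 0.7077


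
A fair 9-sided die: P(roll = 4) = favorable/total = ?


Favorable outcomes (roll = 4): 1
Total outcomes = 9
P = 1/9 = 0.1111

P = 0.1111


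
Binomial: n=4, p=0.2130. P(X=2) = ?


C(4,2) = 6
p^2 = 0.045369
(1-p)^2 = 0.619369
P = 6 * 0.045369 * 0.619369 = 0.1686

P(X=2) = 0.1686


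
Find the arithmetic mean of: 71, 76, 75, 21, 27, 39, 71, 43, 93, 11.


Sum = 71 + 76 + 75 + 21 + 27 + 39 + 71 + 43 + 93 + 11 = 527
n = 10
Mean = 527/10 = 52.7000

Mean = 52.7000


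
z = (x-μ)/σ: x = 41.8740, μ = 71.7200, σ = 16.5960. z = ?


z = (41.8740 - 71.7200)/16.5960
= -29.8460/16.5960
= -1.7984

z = -1.7984


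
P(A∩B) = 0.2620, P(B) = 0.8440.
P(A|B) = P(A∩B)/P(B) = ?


P(A|B) = 0.2620/0.8440 = 0.3104

P(A|B) = 0.3104


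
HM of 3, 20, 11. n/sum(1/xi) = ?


Sum of reciprocals = 1/3 + 1/20 + 1/11 = 0.474242
HM = 3/0.474242 = 6.3259

HM = 6.3259


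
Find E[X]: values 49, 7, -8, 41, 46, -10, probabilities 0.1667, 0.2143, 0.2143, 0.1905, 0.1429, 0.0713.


E[X] = 49*0.1667 + 7*0.2143 - 8*0.2143 + 41*0.1905 + 46*0.1429 - 10*0.0713
= 8.1683 + 1.5001 - 1.7144 + 7.8105 + 6.5734 - 0.7130
= 21.6249

E[X] = 21.6249


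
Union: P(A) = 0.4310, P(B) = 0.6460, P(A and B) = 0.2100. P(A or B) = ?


P(A∪B) = 0.4310 + 0.6460 - 0.2100
= 1.0770 - 0.2100
= 0.8670

P(A∪B) = 0.8670


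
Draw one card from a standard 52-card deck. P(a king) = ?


4 kings in 52 cards
P = 4/52 = 0.0769

P = 0.0769


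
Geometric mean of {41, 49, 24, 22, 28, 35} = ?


Product = 41 × 49 × 24 × 22 × 28 × 35 = 1039536960
GM = 1039536960^(1/6) = 31.8278

GM = 31.8278


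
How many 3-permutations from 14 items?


P(14,3) = 14!/11!
= 87178291200/39916800
= 2184

P(14,3) = 2184


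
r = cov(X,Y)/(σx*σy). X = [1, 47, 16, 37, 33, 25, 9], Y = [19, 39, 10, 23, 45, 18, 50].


Mean X = 24.0000, Mean Y = 29.1429
SD X = 15.109127, SD Y = 14.216977
Cov = 50.285714
r = 50.285714/(15.109127*14.216977) = 0.2341

r = 0.2341


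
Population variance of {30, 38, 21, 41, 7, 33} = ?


Mean = 28.3333
Squared deviations: 2.7778, 93.4444, 53.7778, 160.4444, 455.1111, 21.7778
Sum = 787.3333
Variance = 787.3333/6 = 131.2222

Variance = 131.2222


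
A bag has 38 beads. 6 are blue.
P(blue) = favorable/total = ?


P = 6/38 = 0.1579

P = 0.1579


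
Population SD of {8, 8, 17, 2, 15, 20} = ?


Mean = 11.6667
Variance = 38.2222
SD = sqrt(38.2222) = 6.1824

SD = 6.1824


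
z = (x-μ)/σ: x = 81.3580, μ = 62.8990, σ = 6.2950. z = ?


z = (81.3580 - 62.8990)/6.2950
= 18.4590/6.2950
= 2.9323

z = 2.9323


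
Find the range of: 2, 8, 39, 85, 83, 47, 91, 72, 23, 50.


Max = 91, Min = 2
Range = 91 - 2 = 89

Range = 89


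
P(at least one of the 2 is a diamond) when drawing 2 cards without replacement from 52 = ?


P(at least one) = 1 - P(none)
P(none) = (39/52) × (38/51) = 0.558824
P(at least one) = 1 - 0.558824 = 0.4412

P = 0.4412


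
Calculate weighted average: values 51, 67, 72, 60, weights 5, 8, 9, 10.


Numerator = 51*5 + 67*8 + 72*9 + 60*10 = 2039
Denominator = 5 + 8 + 9 + 10 = 32
WM = 2039/32 = 63.7188

WM = 63.7188


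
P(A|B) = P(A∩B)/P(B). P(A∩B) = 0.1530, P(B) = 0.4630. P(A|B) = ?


P(A|B) = 0.1530/0.4630 = 0.3305

P(A|B) = 0.3305


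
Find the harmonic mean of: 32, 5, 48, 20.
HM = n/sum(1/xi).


Sum of reciprocals = 1/32 + 1/5 + 1/48 + 1/20 = 0.302083
HM = 4/0.302083 = 13.2414

HM = 13.2414


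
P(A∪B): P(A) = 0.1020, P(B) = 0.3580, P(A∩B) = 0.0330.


P(A∪B) = 0.1020 + 0.3580 - 0.0330
= 0.4600 - 0.0330
= 0.4270

P(A∪B) = 0.4270


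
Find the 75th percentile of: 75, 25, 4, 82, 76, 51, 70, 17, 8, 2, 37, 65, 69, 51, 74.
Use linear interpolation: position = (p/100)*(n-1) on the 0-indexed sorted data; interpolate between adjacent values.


Sorted: 2, 4, 8, 17, 25, 37, 51, 51, 65, 69, 70, 74, 75, 76, 82
n = 15
Index = 75/100 * 14 = 10.5000
Lower = data[10] = 70, Upper = data[11] = 74
P75 = 70 + 0.5000*(4) = 72.0000

P75 = 72.0000


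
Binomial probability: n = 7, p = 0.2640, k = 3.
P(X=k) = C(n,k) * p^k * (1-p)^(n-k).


C(7,3) = 35
p^3 = 0.018400
(1-p)^4 = 0.293435
P = 35 * 0.018400 * 0.293435 = 0.1890

P(X=3) = 0.1890


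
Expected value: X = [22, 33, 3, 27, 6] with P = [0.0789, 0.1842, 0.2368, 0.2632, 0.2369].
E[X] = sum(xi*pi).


E[X] = 22*0.0789 + 33*0.1842 + 3*0.2368 + 27*0.2632 + 6*0.2369
= 1.7358 + 6.0786 + 0.7104 + 7.1064 + 1.4214
= 17.0526

E[X] = 17.0526


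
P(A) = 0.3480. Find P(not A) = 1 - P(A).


P(not A) = 1 - 0.3480 = 0.6520

P(not A) = 0.6520


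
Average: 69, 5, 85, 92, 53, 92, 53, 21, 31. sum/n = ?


Sum = 69 + 5 + 85 + 92 + 53 + 92 + 53 + 21 + 31 = 501
n = 9
Mean = 501/9 = 55.6667

Mean = 55.6667


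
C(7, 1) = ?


C(7,1) = 7!/(1! × 6!)
= 5040/(1 × 720)
= 7

C(7,1) = 7


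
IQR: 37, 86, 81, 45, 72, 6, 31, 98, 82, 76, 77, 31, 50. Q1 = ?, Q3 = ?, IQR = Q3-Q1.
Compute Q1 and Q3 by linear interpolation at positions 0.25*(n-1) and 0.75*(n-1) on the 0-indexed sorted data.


Sorted: 6, 31, 31, 37, 45, 50, 72, 76, 77, 81, 82, 86, 98
Q1 (25th %ile) = 37.0000
Q3 (75th %ile) = 81.0000
IQR = 81.0000 - 37.0000 = 44.0000

IQR = 44.0000


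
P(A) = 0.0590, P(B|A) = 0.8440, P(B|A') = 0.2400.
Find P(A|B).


P(B) = P(B|A)*P(A) + P(B|A')*P(A')
= 0.8440*0.0590 + 0.2400*0.9410
= 0.049796 + 0.225840 = 0.275636
P(A|B) = 0.049796/0.275636 = 0.1807

P(A|B) = 0.1807


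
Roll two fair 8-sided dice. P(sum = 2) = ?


Total outcomes = 8×8 = 64
Favorable (sum = 2): 1
P = 1/64 = 0.0156

P = 0.0156


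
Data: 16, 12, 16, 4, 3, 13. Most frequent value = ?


Frequencies: 3:1, 4:1, 12:1, 13:1, 16:2
Max frequency = 2
Mode = 16

Mode = 16


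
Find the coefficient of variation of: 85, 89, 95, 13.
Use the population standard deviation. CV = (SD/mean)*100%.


Mean = 70.5000
SD = 33.3879
CV = (33.3879/70.5000)*100 = 47.3587%

CV = 47.3587%


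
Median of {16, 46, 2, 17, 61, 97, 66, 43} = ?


Sorted: 2, 16, 17, 43, 46, 61, 66, 97
n = 8 (even)
Middle values: 43 and 46
Median = (43+46)/2 = 44.5000

Median = 44.5000


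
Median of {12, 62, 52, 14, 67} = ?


Sorted: 12, 14, 52, 62, 67
n = 5 (odd)
Middle value = 52

Median = 52


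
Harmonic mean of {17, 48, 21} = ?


Sum of reciprocals = 1/17 + 1/48 + 1/21 = 0.127276
HM = 3/0.127276 = 23.5708

HM = 23.5708


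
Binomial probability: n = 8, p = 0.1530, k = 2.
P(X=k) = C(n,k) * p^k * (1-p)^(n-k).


C(8,2) = 28
p^2 = 0.023409
(1-p)^6 = 0.369233
P = 28 * 0.023409 * 0.369233 = 0.2420

P(X=2) = 0.2420


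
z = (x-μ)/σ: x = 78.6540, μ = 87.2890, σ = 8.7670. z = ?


z = (78.6540 - 87.2890)/8.7670
= -8.6350/8.7670
= -0.9849

z = -0.9849


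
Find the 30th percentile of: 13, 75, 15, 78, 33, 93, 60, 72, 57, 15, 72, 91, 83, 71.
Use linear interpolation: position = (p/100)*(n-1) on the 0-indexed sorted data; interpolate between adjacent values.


Sorted: 13, 15, 15, 33, 57, 60, 71, 72, 72, 75, 78, 83, 91, 93
n = 14
Index = 30/100 * 13 = 3.9000
Lower = data[3] = 33, Upper = data[4] = 57
P30 = 33 + 0.9000*(24) = 54.6000

P30 = 54.6000


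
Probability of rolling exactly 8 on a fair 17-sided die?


Favorable outcomes (roll = 8): 1
Total outcomes = 17
P = 1/17 = 0.0588

P = 0.0588


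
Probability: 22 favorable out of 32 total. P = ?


P = 22/32 = 0.6875

P = 0.6875


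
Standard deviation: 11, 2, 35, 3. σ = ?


Mean = 12.7500
Variance = 177.1875
SD = sqrt(177.1875) = 13.3112

SD = 13.3112


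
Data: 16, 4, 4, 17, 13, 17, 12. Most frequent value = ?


Frequencies: 4:2, 12:1, 13:1, 16:1, 17:2
Max frequency = 2
Mode = 4, 17

Mode = 4, 17


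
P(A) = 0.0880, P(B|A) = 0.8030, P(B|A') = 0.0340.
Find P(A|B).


P(B) = P(B|A)*P(A) + P(B|A')*P(A')
= 0.8030*0.0880 + 0.0340*0.9120
= 0.070664 + 0.031008 = 0.101672
P(A|B) = 0.070664/0.101672 = 0.6950

P(A|B) = 0.6950


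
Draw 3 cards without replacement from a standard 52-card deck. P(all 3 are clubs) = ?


P(all clubs) = (13/52) × (12/51) × (11/50)
= 0.0129

P = 0.0129


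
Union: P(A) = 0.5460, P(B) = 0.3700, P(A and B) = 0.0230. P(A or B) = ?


P(A∪B) = 0.5460 + 0.3700 - 0.0230
= 0.9160 - 0.0230
= 0.8930

P(A∪B) = 0.8930


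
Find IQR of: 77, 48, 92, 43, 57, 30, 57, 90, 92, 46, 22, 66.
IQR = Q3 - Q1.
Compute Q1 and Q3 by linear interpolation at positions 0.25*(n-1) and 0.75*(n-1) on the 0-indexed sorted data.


Sorted: 22, 30, 43, 46, 48, 57, 57, 66, 77, 90, 92, 92
Q1 (25th %ile) = 45.2500
Q3 (75th %ile) = 80.2500
IQR = 80.2500 - 45.2500 = 35.0000

IQR = 35.0000


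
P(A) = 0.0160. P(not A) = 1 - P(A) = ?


P(not A) = 1 - 0.0160 = 0.9840

P(not A) = 0.9840


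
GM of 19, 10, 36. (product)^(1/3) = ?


Product = 19 × 10 × 36 = 6840
GM = 6840^(1/3) = 18.9824

GM = 18.9824


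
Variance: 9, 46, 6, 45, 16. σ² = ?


Mean = 24.4000
Squared deviations: 237.1600, 466.5600, 338.5600, 424.3600, 70.5600
Sum = 1537.2000
Variance = 1537.2000/5 = 307.4400

Variance = 307.4400


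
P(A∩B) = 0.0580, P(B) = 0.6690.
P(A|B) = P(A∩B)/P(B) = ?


P(A|B) = 0.0580/0.6690 = 0.0867

P(A|B) = 0.0867


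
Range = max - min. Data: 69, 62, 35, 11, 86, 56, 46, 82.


Max = 86, Min = 11
Range = 86 - 11 = 75

Range = 75


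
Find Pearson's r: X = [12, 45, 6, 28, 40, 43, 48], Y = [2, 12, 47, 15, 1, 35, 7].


Mean X = 31.7143, Mean Y = 17.0000
SD X = 15.590421, SD Y = 16.186414
Cov = -89.571429
r = -89.571429/(15.590421*16.186414) = -0.3549

r = -0.3549


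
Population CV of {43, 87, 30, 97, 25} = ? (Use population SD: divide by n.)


Mean = 56.4000
SD = 29.8235
CV = (29.8235/56.4000)*100 = 52.8785%

CV = 52.8785%


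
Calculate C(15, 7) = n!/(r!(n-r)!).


C(15,7) = 15!/(7! × 8!)
= 1307674368000/(5040 × 40320)
= 6435

C(15,7) = 6435


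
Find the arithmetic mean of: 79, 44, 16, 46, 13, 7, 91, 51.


Sum = 79 + 44 + 16 + 46 + 13 + 7 + 91 + 51 = 347
n = 8
Mean = 347/8 = 43.3750

Mean = 43.3750


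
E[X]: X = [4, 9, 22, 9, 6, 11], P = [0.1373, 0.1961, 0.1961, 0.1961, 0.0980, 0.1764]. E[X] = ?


E[X] = 4*0.1373 + 9*0.1961 + 22*0.1961 + 9*0.1961 + 6*0.0980 + 11*0.1764
= 0.5492 + 1.7649 + 4.3142 + 1.7649 + 0.5880 + 1.9404
= 10.9216

E[X] = 10.9216


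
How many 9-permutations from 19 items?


P(19,9) = 19!/10!
= 121645100408832000/3628800
= 33522128640

P(19,9) = 33522128640


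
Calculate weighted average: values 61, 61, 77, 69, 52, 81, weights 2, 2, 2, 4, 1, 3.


Numerator = 61*2 + 61*2 + 77*2 + 69*4 + 52*1 + 81*3 = 969
Denominator = 2 + 2 + 2 + 4 + 1 + 3 = 14
WM = 969/14 = 69.2143

WM = 69.2143


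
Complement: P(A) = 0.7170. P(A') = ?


P(not A) = 1 - 0.7170 = 0.2830

P(not A) = 0.2830


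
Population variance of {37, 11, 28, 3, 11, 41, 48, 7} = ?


Mean = 23.2500
Squared deviations: 189.0625, 150.0625, 22.5625, 410.0625, 150.0625, 315.0625, 612.5625, 264.0625
Sum = 2113.5000
Variance = 2113.5000/8 = 264.1875

Variance = 264.1875


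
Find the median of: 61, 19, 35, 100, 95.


Sorted: 19, 35, 61, 95, 100
n = 5 (odd)
Middle value = 61

Median = 61


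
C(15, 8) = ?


C(15,8) = 15!/(8! × 7!)
= 1307674368000/(40320 × 5040)
= 6435

C(15,8) = 6435


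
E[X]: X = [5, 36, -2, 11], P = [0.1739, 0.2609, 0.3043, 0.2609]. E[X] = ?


E[X] = 5*0.1739 + 36*0.2609 - 2*0.3043 + 11*0.2609
= 0.8695 + 9.3924 - 0.6086 + 2.8699
= 12.5232

E[X] = 12.5232


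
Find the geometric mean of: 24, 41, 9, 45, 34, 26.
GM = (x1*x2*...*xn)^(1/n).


Product = 24 × 41 × 9 × 45 × 34 × 26 = 352291680
GM = 352291680^(1/6) = 26.5756

GM = 26.5756


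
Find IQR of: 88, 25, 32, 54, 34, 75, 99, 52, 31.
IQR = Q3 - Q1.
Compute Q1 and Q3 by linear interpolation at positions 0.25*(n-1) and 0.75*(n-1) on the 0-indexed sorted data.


Sorted: 25, 31, 32, 34, 52, 54, 75, 88, 99
Q1 (25th %ile) = 32.0000
Q3 (75th %ile) = 75.0000
IQR = 75.0000 - 32.0000 = 43.0000

IQR = 43.0000


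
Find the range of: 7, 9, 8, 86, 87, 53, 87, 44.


Max = 87, Min = 7
Range = 87 - 7 = 80

Range = 80


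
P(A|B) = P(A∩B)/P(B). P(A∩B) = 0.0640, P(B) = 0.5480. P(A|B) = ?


P(A|B) = 0.0640/0.5480 = 0.1168

P(A|B) = 0.1168


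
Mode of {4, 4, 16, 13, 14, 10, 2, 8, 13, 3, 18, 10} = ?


Frequencies: 2:1, 3:1, 4:2, 8:1, 10:2, 13:2, 14:1, 16:1, 18:1
Max frequency = 2
Mode = 4, 10, 13

Mode = 4, 10, 13


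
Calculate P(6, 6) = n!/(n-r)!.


P(6,6) = 6!/0!
= 720/1
= 720

P(6,6) = 720


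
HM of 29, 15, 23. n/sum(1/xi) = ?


Sum of reciprocals = 1/29 + 1/15 + 1/23 = 0.144628
HM = 3/0.144628 = 20.7429

HM = 20.7429


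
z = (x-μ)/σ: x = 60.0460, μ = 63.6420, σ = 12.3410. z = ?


z = (60.0460 - 63.6420)/12.3410
= -3.5960/12.3410
= -0.2914

z = -0.2914


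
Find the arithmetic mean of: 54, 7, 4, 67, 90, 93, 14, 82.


Sum = 54 + 7 + 4 + 67 + 90 + 93 + 14 + 82 = 411
n = 8
Mean = 411/8 = 51.3750

Mean = 51.3750


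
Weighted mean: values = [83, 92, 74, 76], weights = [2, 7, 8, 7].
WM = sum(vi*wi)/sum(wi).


Numerator = 83*2 + 92*7 + 74*8 + 76*7 = 1934
Denominator = 2 + 7 + 8 + 7 = 24
WM = 1934/24 = 80.5833

WM = 80.5833


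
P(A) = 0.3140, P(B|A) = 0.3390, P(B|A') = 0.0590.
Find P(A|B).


P(B) = P(B|A)*P(A) + P(B|A')*P(A')
= 0.3390*0.3140 + 0.0590*0.6860
= 0.106446 + 0.040474 = 0.146920
P(A|B) = 0.106446/0.146920 = 0.7245

P(A|B) = 0.7245


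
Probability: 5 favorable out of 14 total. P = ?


P = 5/14 = 0.3571

P = 0.3571


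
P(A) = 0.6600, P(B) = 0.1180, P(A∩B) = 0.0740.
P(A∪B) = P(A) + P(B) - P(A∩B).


P(A∪B) = 0.6600 + 0.1180 - 0.0740
= 0.7780 - 0.0740
= 0.7040

P(A∪B) = 0.7040


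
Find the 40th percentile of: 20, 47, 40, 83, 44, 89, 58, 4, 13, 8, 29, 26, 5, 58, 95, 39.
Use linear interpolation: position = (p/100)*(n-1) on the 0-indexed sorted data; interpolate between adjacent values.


Sorted: 4, 5, 8, 13, 20, 26, 29, 39, 40, 44, 47, 58, 58, 83, 89, 95
n = 16
Index = 40/100 * 15 = 6.0000
Lower = data[6] = 29, Upper = data[7] = 39
P40 = 29 + 0*(10) = 29.0000

P40 = 29.0000


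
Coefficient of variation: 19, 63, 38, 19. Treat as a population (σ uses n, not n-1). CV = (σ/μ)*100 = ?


Mean = 34.7500
SD = 18.0607
CV = (18.0607/34.7500)*100 = 51.9731%

CV = 51.9731%


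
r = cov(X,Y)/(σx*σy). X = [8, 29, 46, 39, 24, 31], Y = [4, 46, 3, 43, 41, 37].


Mean X = 29.5000, Mean Y = 29.0000
SD X = 11.954776, SD Y = 18.230012
Cov = 29.833333
r = 29.833333/(11.954776*18.230012) = 0.1369

r = 0.1369


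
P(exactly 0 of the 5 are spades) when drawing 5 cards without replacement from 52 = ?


Hypergeometric: P(X=0) = C(13,0)·C(39,5) / C(52,5)
= 1 × 575757 / 2598960
= 575757/2598960 = 0.2215

P = 0.2215


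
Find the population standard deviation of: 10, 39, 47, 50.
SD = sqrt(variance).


Mean = 36.5000
Variance = 250.2500
SD = sqrt(250.2500) = 15.8193

SD = 15.8193


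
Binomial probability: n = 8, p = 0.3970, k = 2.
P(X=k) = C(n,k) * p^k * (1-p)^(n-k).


C(8,2) = 28
p^2 = 0.157609
(1-p)^6 = 0.048073
P = 28 * 0.157609 * 0.048073 = 0.2121

P(X=2) = 0.2121


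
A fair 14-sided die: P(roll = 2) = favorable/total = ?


Favorable outcomes (roll = 2): 1
Total outcomes = 14
P = 1/14 = 0.0714

P = 0.0714


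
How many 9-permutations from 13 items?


P(13,9) = 13!/4!
= 6227020800/24
= 259459200

P(13,9) = 259459200


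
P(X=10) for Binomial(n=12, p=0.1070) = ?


C(12,10) = 66
p^10 = 1.967151e-10
(1-p)^2 = 0.797449
P = 66 * 1.967151e-10 * 0.797449 = 1.0353e-08

P(X=10) = 1.0353e-08


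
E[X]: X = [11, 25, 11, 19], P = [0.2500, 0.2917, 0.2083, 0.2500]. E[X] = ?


E[X] = 11*0.2500 + 25*0.2917 + 11*0.2083 + 19*0.2500
= 2.7500 + 7.2925 + 2.2913 + 4.7500
= 17.0838

E[X] = 17.0838


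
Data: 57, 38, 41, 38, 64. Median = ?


Sorted: 38, 38, 41, 57, 64
n = 5 (odd)
Middle value = 41

Median = 41


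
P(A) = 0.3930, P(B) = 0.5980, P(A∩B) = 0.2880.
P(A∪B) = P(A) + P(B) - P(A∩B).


P(A∪B) = 0.3930 + 0.5980 - 0.2880
= 0.9910 - 0.2880
= 0.7030

P(A∪B) = 0.7030


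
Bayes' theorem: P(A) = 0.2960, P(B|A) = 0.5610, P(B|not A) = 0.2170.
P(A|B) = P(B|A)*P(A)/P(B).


P(B) = P(B|A)*P(A) + P(B|A')*P(A')
= 0.5610*0.2960 + 0.2170*0.7040
= 0.166056 + 0.152768 = 0.318824
P(A|B) = 0.166056/0.318824 = 0.5208

P(A|B) = 0.5208


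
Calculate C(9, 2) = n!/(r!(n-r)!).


C(9,2) = 9!/(2! × 7!)
= 362880/(2 × 5040)
= 36

C(9,2) = 36


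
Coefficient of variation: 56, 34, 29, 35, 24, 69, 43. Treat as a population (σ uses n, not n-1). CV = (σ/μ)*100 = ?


Mean = 41.4286
SD = 14.7828
CV = (14.7828/41.4286)*100 = 35.6826%

CV = 35.6826%


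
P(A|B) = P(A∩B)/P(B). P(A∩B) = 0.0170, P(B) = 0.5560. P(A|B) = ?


P(A|B) = 0.0170/0.5560 = 0.0306

P(A|B) = 0.0306


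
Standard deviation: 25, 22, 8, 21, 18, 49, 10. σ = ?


Mean = 21.8571
Variance = 156.4082
SD = sqrt(156.4082) = 12.5063

SD = 12.5063


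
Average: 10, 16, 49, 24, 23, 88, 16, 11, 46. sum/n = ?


Sum = 10 + 16 + 49 + 24 + 23 + 88 + 16 + 11 + 46 = 283
n = 9
Mean = 283/9 = 31.4444

Mean = 31.4444


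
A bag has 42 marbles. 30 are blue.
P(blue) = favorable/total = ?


P = 30/42 = 0.7143

P = 0.7143


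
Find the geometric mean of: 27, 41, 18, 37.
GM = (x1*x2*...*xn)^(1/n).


Product = 27 × 41 × 18 × 37 = 737262
GM = 737262^(1/4) = 29.3026

GM = 29.3026


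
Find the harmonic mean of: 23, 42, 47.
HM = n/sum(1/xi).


Sum of reciprocals = 1/23 + 1/42 + 1/47 = 0.088564
HM = 3/0.088564 = 33.8737

HM = 33.8737


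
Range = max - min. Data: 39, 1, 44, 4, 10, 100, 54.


Max = 100, Min = 1
Range = 100 - 1 = 99

Range = 99


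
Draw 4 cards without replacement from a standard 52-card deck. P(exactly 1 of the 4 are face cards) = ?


Hypergeometric: P(X=1) = C(12,1)·C(40,3) / C(52,4)
= 12 × 9880 / 270725
= 118560/270725 = 0.4379

P = 0.4379


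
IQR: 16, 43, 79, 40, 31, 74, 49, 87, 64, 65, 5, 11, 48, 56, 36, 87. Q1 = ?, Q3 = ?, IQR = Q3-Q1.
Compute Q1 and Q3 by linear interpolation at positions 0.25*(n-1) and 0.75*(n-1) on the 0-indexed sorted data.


Sorted: 5, 11, 16, 31, 36, 40, 43, 48, 49, 56, 64, 65, 74, 79, 87, 87
Q1 (25th %ile) = 34.7500
Q3 (75th %ile) = 67.2500
IQR = 67.2500 - 34.7500 = 32.5000

IQR = 32.5000


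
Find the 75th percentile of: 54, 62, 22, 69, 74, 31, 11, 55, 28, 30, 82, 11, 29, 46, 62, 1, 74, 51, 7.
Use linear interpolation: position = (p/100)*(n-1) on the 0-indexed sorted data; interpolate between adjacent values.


Sorted: 1, 7, 11, 11, 22, 28, 29, 30, 31, 46, 51, 54, 55, 62, 62, 69, 74, 74, 82
n = 19
Index = 75/100 * 18 = 13.5000
Lower = data[13] = 62, Upper = data[14] = 62
P75 = 62 + 0.5000*(0) = 62.0000

P75 = 62.0000


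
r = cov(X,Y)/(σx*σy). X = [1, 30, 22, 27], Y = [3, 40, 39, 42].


Mean X = 20.0000, Mean Y = 31.0000
SD X = 11.335784, SD Y = 16.201852
Cov = 178.750000
r = 178.750000/(11.335784*16.201852) = 0.9733

r = 0.9733


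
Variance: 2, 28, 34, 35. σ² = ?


Mean = 24.7500
Squared deviations: 517.5625, 10.5625, 85.5625, 105.0625
Sum = 718.7500
Variance = 718.7500/4 = 179.6875

Variance = 179.6875


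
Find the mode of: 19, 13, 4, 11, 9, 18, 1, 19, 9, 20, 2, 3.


Frequencies: 1:1, 2:1, 3:1, 4:1, 9:2, 11:1, 13:1, 18:1, 19:2, 20:1
Max frequency = 2
Mode = 9, 19

Mode = 9, 19


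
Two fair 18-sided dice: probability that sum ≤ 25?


Total outcomes = 18×18 = 324
Favorable (sum ≤ 25): 258
P = 258/324 = 0.7963

P = 0.7963


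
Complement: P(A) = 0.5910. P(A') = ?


P(not A) = 1 - 0.5910 = 0.4090

P(not A) = 0.4090


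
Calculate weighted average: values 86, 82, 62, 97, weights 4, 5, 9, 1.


Numerator = 86*4 + 82*5 + 62*9 + 97*1 = 1409
Denominator = 4 + 5 + 9 + 1 = 19
WM = 1409/19 = 74.1579

WM = 74.1579


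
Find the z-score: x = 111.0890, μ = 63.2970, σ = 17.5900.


z = (111.0890 - 63.2970)/17.5900
= 47.7920/17.5900
= 2.7170

z = 2.7170


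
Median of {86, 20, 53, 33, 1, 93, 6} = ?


Sorted: 1, 6, 20, 33, 53, 86, 93
n = 7 (odd)
Middle value = 33

Median = 33


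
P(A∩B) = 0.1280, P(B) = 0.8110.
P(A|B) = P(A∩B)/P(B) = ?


P(A|B) = 0.1280/0.8110 = 0.1578

P(A|B) = 0.1578


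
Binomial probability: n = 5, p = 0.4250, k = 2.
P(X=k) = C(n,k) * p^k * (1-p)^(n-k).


C(5,2) = 10
p^2 = 0.180625
(1-p)^3 = 0.190109
P = 10 * 0.180625 * 0.190109 = 0.3434

P(X=2) = 0.3434


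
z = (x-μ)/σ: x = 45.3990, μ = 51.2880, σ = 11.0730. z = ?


z = (45.3990 - 51.2880)/11.0730
= -5.8890/11.0730
= -0.5318

z = -0.5318


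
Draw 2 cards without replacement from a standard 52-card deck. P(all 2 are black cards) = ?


P(all black cards) = (26/52) × (25/51)
= 0.2451

P = 0.2451


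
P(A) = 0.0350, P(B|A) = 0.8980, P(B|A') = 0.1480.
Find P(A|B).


P(B) = P(B|A)*P(A) + P(B|A')*P(A')
= 0.8980*0.0350 + 0.1480*0.9650
= 0.031430 + 0.142820 = 0.174250
P(A|B) = 0.031430/0.174250 = 0.1804

P(A|B) = 0.1804


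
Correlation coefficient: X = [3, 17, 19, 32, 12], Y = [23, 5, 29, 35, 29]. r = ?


Mean X = 16.6000, Mean Y = 24.2000
SD X = 9.478396, SD Y = 10.322790
Cov = 32.880000
r = 32.880000/(9.478396*10.322790) = 0.3360

r = 0.3360


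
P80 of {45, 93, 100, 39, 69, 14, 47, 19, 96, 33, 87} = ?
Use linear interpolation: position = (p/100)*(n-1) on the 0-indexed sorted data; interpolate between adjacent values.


Sorted: 14, 19, 33, 39, 45, 47, 69, 87, 93, 96, 100
n = 11
Index = 80/100 * 10 = 8.0000
Lower = data[8] = 93, Upper = data[9] = 96
P80 = 93 + 0*(3) = 93.0000

P80 = 93.0000


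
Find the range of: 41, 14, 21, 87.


Max = 87, Min = 14
Range = 87 - 14 = 73

Range = 73


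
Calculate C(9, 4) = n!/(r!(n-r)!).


C(9,4) = 9!/(4! × 5!)
= 362880/(24 × 120)
= 126

C(9,4) = 126


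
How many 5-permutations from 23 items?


P(23,5) = 23!/18!
= 25852016738884976640000/6402373705728000
= 4037880

P(23,5) = 4037880


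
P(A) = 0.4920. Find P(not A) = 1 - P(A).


P(not A) = 1 - 0.4920 = 0.5080

P(not A) = 0.5080


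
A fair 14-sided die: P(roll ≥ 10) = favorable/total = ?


Favorable outcomes (roll ≥ 10): 5
Total outcomes = 14
P = 5/14 = 0.3571

P = 0.3571


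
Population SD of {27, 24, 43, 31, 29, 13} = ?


Mean = 27.8333
Variance = 79.4722
SD = sqrt(79.4722) = 8.9147

SD = 8.9147


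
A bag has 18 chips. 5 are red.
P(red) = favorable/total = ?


P = 5/18 = 0.2778

P = 0.2778


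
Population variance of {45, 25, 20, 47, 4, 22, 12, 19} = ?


Mean = 24.2500
Squared deviations: 430.5625, 0.5625, 18.0625, 517.5625, 410.0625, 5.0625, 150.0625, 27.5625
Sum = 1559.5000
Variance = 1559.5000/8 = 194.9375

Variance = 194.9375


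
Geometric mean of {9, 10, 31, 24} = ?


Product = 9 × 10 × 31 × 24 = 66960
GM = 66960^(1/4) = 16.0862

GM = 16.0862


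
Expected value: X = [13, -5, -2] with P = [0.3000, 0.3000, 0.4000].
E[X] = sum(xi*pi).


E[X] = 13*0.3000 - 5*0.3000 - 2*0.4000
= 3.9000 - 1.5000 - 0.8000
= 1.6000

E[X] = 1.6000


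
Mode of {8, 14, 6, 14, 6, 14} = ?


Frequencies: 6:2, 8:1, 14:3
Max frequency = 3
Mode = 14

Mode = 14


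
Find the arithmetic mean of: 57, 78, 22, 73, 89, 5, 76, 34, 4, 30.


Sum = 57 + 78 + 22 + 73 + 89 + 5 + 76 + 34 + 4 + 30 = 468
n = 10
Mean = 468/10 = 46.8000

Mean = 46.8000


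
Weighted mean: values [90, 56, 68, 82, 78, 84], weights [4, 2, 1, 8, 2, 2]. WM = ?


Numerator = 90*4 + 56*2 + 68*1 + 82*8 + 78*2 + 84*2 = 1520
Denominator = 4 + 2 + 1 + 8 + 2 + 2 = 19
WM = 1520/19 = 80.0000

WM = 80.0000


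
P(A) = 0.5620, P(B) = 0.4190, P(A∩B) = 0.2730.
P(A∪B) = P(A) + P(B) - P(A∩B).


P(A∪B) = 0.5620 + 0.4190 - 0.2730
= 0.9810 - 0.2730
= 0.7080

P(A∪B) = 0.7080


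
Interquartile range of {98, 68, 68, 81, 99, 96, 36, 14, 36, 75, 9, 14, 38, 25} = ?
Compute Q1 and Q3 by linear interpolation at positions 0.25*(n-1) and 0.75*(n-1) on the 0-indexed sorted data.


Sorted: 9, 14, 14, 25, 36, 36, 38, 68, 68, 75, 81, 96, 98, 99
Q1 (25th %ile) = 27.7500
Q3 (75th %ile) = 79.5000
IQR = 79.5000 - 27.7500 = 51.7500

IQR = 51.7500


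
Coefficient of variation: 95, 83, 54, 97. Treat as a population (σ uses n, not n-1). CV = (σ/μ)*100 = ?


Mean = 82.2500
SD = 17.1665
CV = (17.1665/82.2500)*100 = 20.8711%

CV = 20.8711%


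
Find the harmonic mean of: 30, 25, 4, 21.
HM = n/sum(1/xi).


Sum of reciprocals = 1/30 + 1/25 + 1/4 + 1/21 = 0.370952
HM = 4/0.370952 = 10.7831

HM = 10.7831


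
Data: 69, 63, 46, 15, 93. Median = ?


Sorted: 15, 46, 63, 69, 93
n = 5 (odd)
Middle value = 63

Median = 63


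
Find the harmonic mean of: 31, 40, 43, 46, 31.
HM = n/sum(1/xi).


Sum of reciprocals = 1/31 + 1/40 + 1/43 + 1/46 + 1/31 = 0.134511
HM = 5/0.134511 = 37.1717

HM = 37.1717


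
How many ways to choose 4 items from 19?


C(19,4) = 19!/(4! × 15!)
= 121645100408832000/(24 × 1307674368000)
= 3876

C(19,4) = 3876


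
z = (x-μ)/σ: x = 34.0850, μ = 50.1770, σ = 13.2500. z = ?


z = (34.0850 - 50.1770)/13.2500
= -16.0920/13.2500
= -1.2145

z = -1.2145


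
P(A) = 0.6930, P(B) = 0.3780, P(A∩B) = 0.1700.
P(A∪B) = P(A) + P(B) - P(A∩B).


P(A∪B) = 0.6930 + 0.3780 - 0.1700
= 1.0710 - 0.1700
= 0.9010

P(A∪B) = 0.9010


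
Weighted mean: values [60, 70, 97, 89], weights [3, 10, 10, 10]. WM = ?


Numerator = 60*3 + 70*10 + 97*10 + 89*10 = 2740
Denominator = 3 + 10 + 10 + 10 = 33
WM = 2740/33 = 83.0303

WM = 83.0303


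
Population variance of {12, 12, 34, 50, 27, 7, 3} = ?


Mean = 20.7143
Squared deviations: 75.9388, 75.9388, 176.5102, 857.6531, 39.5102, 188.0816, 313.7959
Sum = 1727.4286
Variance = 1727.4286/7 = 246.7755

Variance = 246.7755


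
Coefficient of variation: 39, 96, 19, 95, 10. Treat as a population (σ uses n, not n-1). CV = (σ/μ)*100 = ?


Mean = 51.8000
SD = 36.8966
CV = (36.8966/51.8000)*100 = 71.2290%

CV = 71.2290%


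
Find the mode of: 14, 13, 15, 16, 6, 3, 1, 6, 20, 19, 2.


Frequencies: 1:1, 2:1, 3:1, 6:2, 13:1, 14:1, 15:1, 16:1, 19:1, 20:1
Max frequency = 2
Mode = 6

Mode = 6


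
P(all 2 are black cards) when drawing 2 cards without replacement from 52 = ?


P(all black cards) = (26/52) × (25/51)
= 0.2451

P = 0.2451


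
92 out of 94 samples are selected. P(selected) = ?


P = 92/94 = 0.9787

P = 0.9787


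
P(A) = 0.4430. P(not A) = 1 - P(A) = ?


P(not A) = 1 - 0.4430 = 0.5570

P(not A) = 0.5570


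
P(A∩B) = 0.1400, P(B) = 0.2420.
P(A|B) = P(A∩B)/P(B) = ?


P(A|B) = 0.1400/0.2420 = 0.5785

P(A|B) = 0.5785


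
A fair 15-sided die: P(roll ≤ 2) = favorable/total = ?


Favorable outcomes (roll ≤ 2): 2
Total outcomes = 15
P = 2/15 = 0.1333

P = 0.1333


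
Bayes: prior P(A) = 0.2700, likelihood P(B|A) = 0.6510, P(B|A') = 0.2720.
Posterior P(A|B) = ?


P(B) = P(B|A)*P(A) + P(B|A')*P(A')
= 0.6510*0.2700 + 0.2720*0.7300
= 0.175770 + 0.198560 = 0.374330
P(A|B) = 0.175770/0.374330 = 0.4696

P(A|B) = 0.4696


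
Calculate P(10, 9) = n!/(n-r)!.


P(10,9) = 10!/1!
= 3628800/1
= 3628800

P(10,9) = 3628800


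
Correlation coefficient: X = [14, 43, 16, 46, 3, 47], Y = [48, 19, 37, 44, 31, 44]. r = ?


Mean X = 28.1667, Mean Y = 37.1667
SD X = 17.676884, SD Y = 9.822027
Cov = -2.527778
r = -2.527778/(17.676884*9.822027) = -0.0146

r = -0.0146


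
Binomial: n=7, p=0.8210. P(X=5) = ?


C(7,5) = 21
p^5 = 0.373006
(1-p)^2 = 0.032041
P = 21 * 0.373006 * 0.032041 = 0.2510

P(X=5) = 0.2510


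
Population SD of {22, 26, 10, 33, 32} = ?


Mean = 24.6000
Variance = 69.4400
SD = sqrt(69.4400) = 8.3331

SD = 8.3331


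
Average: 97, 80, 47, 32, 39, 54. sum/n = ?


Sum = 97 + 80 + 47 + 32 + 39 + 54 = 349
n = 6
Mean = 349/6 = 58.1667

Mean = 58.1667


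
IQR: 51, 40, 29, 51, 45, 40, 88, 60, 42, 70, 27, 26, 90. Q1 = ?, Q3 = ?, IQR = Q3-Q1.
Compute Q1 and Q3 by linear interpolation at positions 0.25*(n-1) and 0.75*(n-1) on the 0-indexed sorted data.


Sorted: 26, 27, 29, 40, 40, 42, 45, 51, 51, 60, 70, 88, 90
Q1 (25th %ile) = 40.0000
Q3 (75th %ile) = 60.0000
IQR = 60.0000 - 40.0000 = 20.0000

IQR = 20.0000


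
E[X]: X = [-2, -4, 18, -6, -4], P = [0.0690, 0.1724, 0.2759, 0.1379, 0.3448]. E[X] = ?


E[X] = -2*0.0690 - 4*0.1724 + 18*0.2759 - 6*0.1379 - 4*0.3448
= -0.1380 - 0.6896 + 4.9662 - 0.8274 - 1.3792
= 1.9320

E[X] = 1.9320


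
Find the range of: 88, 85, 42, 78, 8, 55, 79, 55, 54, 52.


Max = 88, Min = 8
Range = 88 - 8 = 80

Range = 80


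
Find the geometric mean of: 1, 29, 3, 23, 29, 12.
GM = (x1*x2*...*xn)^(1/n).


Product = 1 × 29 × 3 × 23 × 29 × 12 = 696348
GM = 696348^(1/6) = 9.4147

GM = 9.4147


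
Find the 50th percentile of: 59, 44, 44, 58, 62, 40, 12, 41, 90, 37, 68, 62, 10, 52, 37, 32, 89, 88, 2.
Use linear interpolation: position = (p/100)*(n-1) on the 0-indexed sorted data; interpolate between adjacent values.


Sorted: 2, 10, 12, 32, 37, 37, 40, 41, 44, 44, 52, 58, 59, 62, 62, 68, 88, 89, 90
n = 19
Index = 50/100 * 18 = 9.0000
Lower = data[9] = 44, Upper = data[10] = 52
P50 = 44 + 0*(8) = 44.0000

P50 = 44.0000


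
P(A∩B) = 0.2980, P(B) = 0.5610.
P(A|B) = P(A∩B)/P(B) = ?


P(A|B) = 0.2980/0.5610 = 0.5312

P(A|B) = 0.5312


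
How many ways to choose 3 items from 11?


C(11,3) = 11!/(3! × 8!)
= 39916800/(6 × 40320)
= 165

C(11,3) = 165


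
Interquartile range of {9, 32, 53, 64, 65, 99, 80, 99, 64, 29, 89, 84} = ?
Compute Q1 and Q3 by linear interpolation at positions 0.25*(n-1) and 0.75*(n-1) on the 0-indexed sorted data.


Sorted: 9, 29, 32, 53, 64, 64, 65, 80, 84, 89, 99, 99
Q1 (25th %ile) = 47.7500
Q3 (75th %ile) = 85.2500
IQR = 85.2500 - 47.7500 = 37.5000

IQR = 37.5000


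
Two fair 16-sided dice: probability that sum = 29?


Total outcomes = 16×16 = 256
Favorable (sum = 29): 4
P = 4/256 = 0.0156

P = 0.0156


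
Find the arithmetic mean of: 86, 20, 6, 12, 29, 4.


Sum = 86 + 20 + 6 + 12 + 29 + 4 = 157
n = 6
Mean = 157/6 = 26.1667

Mean = 26.1667


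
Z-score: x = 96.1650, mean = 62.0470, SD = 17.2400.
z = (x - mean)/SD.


z = (96.1650 - 62.0470)/17.2400
= 34.1180/17.2400
= 1.9790

z = 1.9790


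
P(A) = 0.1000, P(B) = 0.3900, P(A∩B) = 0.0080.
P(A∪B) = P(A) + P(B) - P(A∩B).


P(A∪B) = 0.1000 + 0.3900 - 0.0080
= 0.4900 - 0.0080
= 0.4820

P(A∪B) = 0.4820


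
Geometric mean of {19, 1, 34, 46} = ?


Product = 19 × 1 × 34 × 46 = 29716
GM = 29716^(1/4) = 13.1295

GM = 13.1295


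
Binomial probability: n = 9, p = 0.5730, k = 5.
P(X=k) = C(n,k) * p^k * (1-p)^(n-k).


C(9,5) = 126
p^5 = 0.061769
(1-p)^4 = 0.033244
P = 126 * 0.061769 * 0.033244 = 0.2587

P(X=5) = 0.2587


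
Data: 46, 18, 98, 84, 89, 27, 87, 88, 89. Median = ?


Sorted: 18, 27, 46, 84, 87, 88, 89, 89, 98
n = 9 (odd)
Middle value = 87

Median = 87


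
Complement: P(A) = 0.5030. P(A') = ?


P(not A) = 1 - 0.5030 = 0.4970

P(not A) = 0.4970


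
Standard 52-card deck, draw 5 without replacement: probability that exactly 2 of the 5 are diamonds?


Hypergeometric: P(X=2) = C(13,2)·C(39,3) / C(52,5)
= 78 × 9139 / 2598960
= 712842/2598960 = 0.2743

P = 0.2743


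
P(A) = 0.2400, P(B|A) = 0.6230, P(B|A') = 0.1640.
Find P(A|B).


P(B) = P(B|A)*P(A) + P(B|A')*P(A')
= 0.6230*0.2400 + 0.1640*0.7600
= 0.149520 + 0.124640 = 0.274160
P(A|B) = 0.149520/0.274160 = 0.5454

P(A|B) = 0.5454


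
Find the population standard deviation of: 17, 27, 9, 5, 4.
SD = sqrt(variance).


Mean = 12.4000
Variance = 74.2400
SD = sqrt(74.2400) = 8.6163

SD = 8.6163


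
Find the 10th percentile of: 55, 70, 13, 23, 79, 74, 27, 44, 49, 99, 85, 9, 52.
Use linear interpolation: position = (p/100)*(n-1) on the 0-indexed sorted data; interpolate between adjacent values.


Sorted: 9, 13, 23, 27, 44, 49, 52, 55, 70, 74, 79, 85, 99
n = 13
Index = 10/100 * 12 = 1.2000
Lower = data[1] = 13, Upper = data[2] = 23
P10 = 13 + 0.2000*(10) = 15.0000

P10 = 15.0000


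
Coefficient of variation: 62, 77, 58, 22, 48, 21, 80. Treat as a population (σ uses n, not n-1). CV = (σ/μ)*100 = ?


Mean = 52.5714
SD = 22.1027
CV = (22.1027/52.5714)*100 = 42.0432%

CV = 42.0432%


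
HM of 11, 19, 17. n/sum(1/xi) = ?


Sum of reciprocals = 1/11 + 1/19 + 1/17 = 0.202364
HM = 3/0.202364 = 14.8248

HM = 14.8248


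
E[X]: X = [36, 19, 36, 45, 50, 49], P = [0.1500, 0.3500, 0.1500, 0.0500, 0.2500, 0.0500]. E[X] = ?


E[X] = 36*0.1500 + 19*0.3500 + 36*0.1500 + 45*0.0500 + 50*0.2500 + 49*0.0500
= 5.4000 + 6.6500 + 5.4000 + 2.2500 + 12.5000 + 2.4500
= 34.6500

E[X] = 34.6500


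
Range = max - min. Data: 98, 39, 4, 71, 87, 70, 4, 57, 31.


Max = 98, Min = 4
Range = 98 - 4 = 94

Range = 94


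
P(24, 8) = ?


P(24,8) = 24!/16!
= 620448401733239439360000/20922789888000
= 29654190720

P(24,8) = 29654190720


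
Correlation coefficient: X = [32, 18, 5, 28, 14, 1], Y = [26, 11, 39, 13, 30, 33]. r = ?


Mean X = 16.3333, Mean Y = 25.3333
SD X = 11.205158, SD Y = 10.208929
Cov = -73.444444
r = -73.444444/(11.205158*10.208929) = -0.6420

r = -0.6420


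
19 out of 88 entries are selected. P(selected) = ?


P = 19/88 = 0.2159

P = 0.2159


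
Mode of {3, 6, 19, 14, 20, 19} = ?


Frequencies: 3:1, 6:1, 14:1, 19:2, 20:1
Max frequency = 2
Mode = 19

Mode = 19


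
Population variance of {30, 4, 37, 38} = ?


Mean = 27.2500
Squared deviations: 7.5625, 540.5625, 95.0625, 115.5625
Sum = 758.7500
Variance = 758.7500/4 = 189.6875

Variance = 189.6875


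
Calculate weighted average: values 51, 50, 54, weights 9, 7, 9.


Numerator = 51*9 + 50*7 + 54*9 = 1295
Denominator = 9 + 7 + 9 = 25
WM = 1295/25 = 51.8000

WM = 51.8000


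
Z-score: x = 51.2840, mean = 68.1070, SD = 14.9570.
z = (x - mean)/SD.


z = (51.2840 - 68.1070)/14.9570
= -16.8230/14.9570
= -1.1248

z = -1.1248


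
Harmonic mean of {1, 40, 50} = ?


Sum of reciprocals = 1/1 + 1/40 + 1/50 = 1.045000
HM = 3/1.045000 = 2.8708

HM = 2.8708


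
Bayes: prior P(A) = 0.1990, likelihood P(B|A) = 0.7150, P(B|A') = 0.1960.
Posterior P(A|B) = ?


P(B) = P(B|A)*P(A) + P(B|A')*P(A')
= 0.7150*0.1990 + 0.1960*0.8010
= 0.142285 + 0.156996 = 0.299281
P(A|B) = 0.142285/0.299281 = 0.4754

P(A|B) = 0.4754


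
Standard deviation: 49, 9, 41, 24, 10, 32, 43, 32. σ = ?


Mean = 30.0000
Variance = 192.0000
SD = sqrt(192.0000) = 13.8564

SD = 13.8564


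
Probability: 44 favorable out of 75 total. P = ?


P = 44/75 = 0.5867

P = 0.5867


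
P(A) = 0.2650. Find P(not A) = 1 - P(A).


P(not A) = 1 - 0.2650 = 0.7350

P(not A) = 0.7350


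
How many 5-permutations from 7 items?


P(7,5) = 7!/2!
= 5040/2
= 2520

P(7,5) = 2520


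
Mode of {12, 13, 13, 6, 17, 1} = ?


Frequencies: 1:1, 6:1, 12:1, 13:2, 17:1
Max frequency = 2
Mode = 13

Mode = 13


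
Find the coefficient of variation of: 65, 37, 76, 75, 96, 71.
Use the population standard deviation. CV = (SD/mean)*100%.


Mean = 70.0000
SD = 17.5689
CV = (17.5689/70.0000)*100 = 25.0984%

CV = 25.0984%


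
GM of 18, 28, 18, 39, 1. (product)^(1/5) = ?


Product = 18 × 28 × 18 × 39 × 1 = 353808
GM = 353808^(1/5) = 12.8752

GM = 12.8752


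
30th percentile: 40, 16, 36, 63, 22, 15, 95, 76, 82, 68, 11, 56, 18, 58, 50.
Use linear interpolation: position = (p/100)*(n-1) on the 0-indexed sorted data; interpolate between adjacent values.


Sorted: 11, 15, 16, 18, 22, 36, 40, 50, 56, 58, 63, 68, 76, 82, 95
n = 15
Index = 30/100 * 14 = 4.2000
Lower = data[4] = 22, Upper = data[5] = 36
P30 = 22 + 0.2000*(14) = 24.8000

P30 = 24.8000
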